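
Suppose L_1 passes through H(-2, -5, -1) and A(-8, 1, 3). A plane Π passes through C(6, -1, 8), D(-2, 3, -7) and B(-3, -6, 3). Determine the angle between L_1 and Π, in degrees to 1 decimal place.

A direction vector for L_1 is A − H = (-6, 6, 4).
CD = (-8, 4, -15), CB = (-9, -5, -5); a normal to Π is CD × CB = (-95, 95, 76).
Using C: Π has equation -95x + 95y + 76z = -57.
sin θ = |n·v| / (|n||v|) = |1444| / (√23826 · √88) = 0.99724.
θ ≈ 85.7°.

85.7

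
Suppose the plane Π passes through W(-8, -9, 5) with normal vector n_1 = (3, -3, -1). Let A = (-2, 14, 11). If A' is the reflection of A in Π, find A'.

(16, -4, 5)

Π: n_1·r = n_1·W gives 3x - 3y - z = -2.
λ = (n·A − d)/|n|² = (-59 − (-2))/19 = -3.
Reflection = A − 2λn = (-2, 14, 11) − (-6)·(3, -3, -1) = (16, -4, 5).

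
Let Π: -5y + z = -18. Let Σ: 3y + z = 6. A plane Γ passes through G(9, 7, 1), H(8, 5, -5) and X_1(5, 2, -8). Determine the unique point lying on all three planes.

(5, 3, -3)

GH = (-1, -2, -6), GX_1 = (-4, -5, -9); a normal to Γ is GH × GX_1 = (-12, 15, -3).
Using G: Γ has equation -12x + 15y - 3z = -6.
Solving the 3×3 linear system -5y + z = -18, 3y + z = 6, -12x + 15y - 3z = -6 (e.g. by elimination or Cramer's rule, determinant = 96) gives (5, 3, -3).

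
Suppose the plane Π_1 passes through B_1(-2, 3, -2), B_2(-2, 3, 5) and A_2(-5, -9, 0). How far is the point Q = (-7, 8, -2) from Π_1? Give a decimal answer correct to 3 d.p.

6.063

B_1B_2 = (0, 0, 7), B_1A_2 = (-3, -12, 2); a normal to Π_1 is B_1B_2 × B_1A_2 = (84, -21, 0).
Using B_1: Π_1 has equation 84x - 21y = -231.
n·Q − d = (84)·(-7) + (-21)·(8) + (0)·(-2) − (-231) = -525; |n| = √7497.
Distance = |-525| / √7497 = 525/√7497 ≈ 6.063.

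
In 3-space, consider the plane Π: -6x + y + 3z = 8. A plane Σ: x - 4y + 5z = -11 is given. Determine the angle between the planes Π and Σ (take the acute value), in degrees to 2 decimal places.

83.47

cos θ = |n₁·n₂| / (|n₁||n₂|) = |5| / (√46 · √42).
θ = arccos(0.11375) ≈ 83.47°.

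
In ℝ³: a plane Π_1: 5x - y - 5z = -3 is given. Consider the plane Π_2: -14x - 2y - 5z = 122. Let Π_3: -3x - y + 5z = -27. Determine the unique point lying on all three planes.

(-7, 8, -8)

Solving the 3×3 linear system 5x - y - 5z = -3, -14x - 2y - 5z = 122, -3x - y + 5z = -27 (e.g. by elimination or Cramer's rule, determinant = -200) gives (-7, 8, -8).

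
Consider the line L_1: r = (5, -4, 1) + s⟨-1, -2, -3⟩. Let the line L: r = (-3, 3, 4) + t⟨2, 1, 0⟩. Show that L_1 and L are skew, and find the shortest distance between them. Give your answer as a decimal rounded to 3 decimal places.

Common perpendicular direction n = (-1, -2, -3) × (2, 1, 0) = (3, -6, 3).
With w = (-3, 3, 4) − (5, -4, 1) = (-8, 7, 3), w · n = -57.
Since n ≠ 0 the lines are not parallel, and w · n = -57 ≠ 0 so they do not intersect; hence they are skew.
Distance = |w · n| / |n| = |-57| / √54 ≈ 7.757.

7.757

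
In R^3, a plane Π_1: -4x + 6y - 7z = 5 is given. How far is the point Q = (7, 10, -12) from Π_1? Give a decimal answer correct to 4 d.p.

11.0449

n·Q − d = (-4)·(7) + (6)·(10) + (-7)·(-12) − 5 = 111; |n| = √101.
Distance = |111| / √101 = 111/√101 ≈ 11.0449.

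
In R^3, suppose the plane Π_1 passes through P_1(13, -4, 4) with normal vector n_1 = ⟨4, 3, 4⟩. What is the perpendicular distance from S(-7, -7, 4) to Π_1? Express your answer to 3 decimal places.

Π_1: n_1·r = n_1·P_1 gives 4x + 3y + 4z = 56.
n·S − d = (4)·(-7) + (3)·(-7) + (4)·(4) − 56 = -89; |n| = √41.
Distance = |-89| / √41 = 89/√41 ≈ 13.899.

13.899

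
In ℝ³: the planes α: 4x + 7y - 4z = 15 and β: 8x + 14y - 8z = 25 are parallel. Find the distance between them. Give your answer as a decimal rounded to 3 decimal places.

Rescale β by 1/2: 4x + 7y - 4z = 25/2. Then distance = |15 − (25/2)| / √81 ≈ 0.278.

0.278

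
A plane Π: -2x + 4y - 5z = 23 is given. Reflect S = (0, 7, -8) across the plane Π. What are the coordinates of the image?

(4, -1, 2)

λ = (n·S − d)/|n|² = (68 − 23)/45 = 1.
Reflection = S − 2λn = (0, 7, -8) − 2·(-2, 4, -5) = (4, -1, 2).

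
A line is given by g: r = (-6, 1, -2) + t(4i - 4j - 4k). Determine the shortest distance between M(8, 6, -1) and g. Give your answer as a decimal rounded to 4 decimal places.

Taking (-6, 1, -2) on g with direction v = (4, -4, -4): w = M − (-6, 1, -2) = (14, 5, 1), and w × v = (-16, 60, -76).
Distance = |w × v| / |v| = √9632 / √48 ≈ 14.1657.

14.1657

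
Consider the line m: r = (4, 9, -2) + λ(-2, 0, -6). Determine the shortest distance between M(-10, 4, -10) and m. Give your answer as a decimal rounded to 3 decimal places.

Taking (4, 9, -2) on m with direction v = (-2, 0, -6): w = M − (4, 9, -2) = (-14, -5, -8), and w × v = (30, -68, -10).
Distance = |w × v| / |v| = √5624 / √40 ≈ 11.857.

11.857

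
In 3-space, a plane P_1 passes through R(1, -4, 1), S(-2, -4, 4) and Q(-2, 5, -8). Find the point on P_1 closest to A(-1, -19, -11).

(8, -7, -2)

RS = (-3, 0, 3), RQ = (-3, 9, -9); a normal to P_1 is RS × RQ = (-27, -36, -27).
Using R: P_1 has equation -27x - 36y - 27z = 90.
Foot = A − λn with λ = (n·A − d)/|n|² = (1008 − 90)/2754 = 1/3.
Foot = (-1, -19, -11) − (1/3)·(-27, -36, -27) = (8, -7, -2).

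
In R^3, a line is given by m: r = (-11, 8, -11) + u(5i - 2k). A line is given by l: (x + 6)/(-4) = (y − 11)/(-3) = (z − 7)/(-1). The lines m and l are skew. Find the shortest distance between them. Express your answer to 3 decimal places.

l has direction (-4, -3, -1) through (-6, 11, 7).
Common perpendicular direction n = (5, 0, -2) × (-4, -3, -1) = (-6, 13, -15).
With w = (-6, 11, 7) − (-11, 8, -11) = (5, 3, 18), w · n = -261.
Distance = |w · n| / |n| = |-261| / √430 ≈ 12.587.

12.587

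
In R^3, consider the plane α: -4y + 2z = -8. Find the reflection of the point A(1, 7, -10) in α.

λ = (n·A − d)/|n|² = (-48 − (-8))/20 = -2.
Reflection = A − 2λn = (1, 7, -10) − (-4)·(0, -4, 2) = (1, -9, -2).

(1, -9, -2)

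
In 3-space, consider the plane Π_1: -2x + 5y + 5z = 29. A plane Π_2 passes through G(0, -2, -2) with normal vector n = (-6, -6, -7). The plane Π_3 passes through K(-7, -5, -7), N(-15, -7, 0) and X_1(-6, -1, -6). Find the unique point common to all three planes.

Π_2: n·r = n·G gives -6x - 6y - 7z = 26.
KN = (-8, -2, 7), KX_1 = (1, 4, 1); a normal to Π_3 is KN × KX_1 = (-30, 15, -30).
Using K: Π_3 has equation -30x + 15y - 30z = 345.
Solving the 3×3 linear system -2x + 5y + 5z = 29, -6x - 6y - 7z = 26, -30x + 15y - 30z = 345 (e.g. by elimination or Cramer's rule, determinant = -1770) gives (-7, 5, -2).

(-7, 5, -2)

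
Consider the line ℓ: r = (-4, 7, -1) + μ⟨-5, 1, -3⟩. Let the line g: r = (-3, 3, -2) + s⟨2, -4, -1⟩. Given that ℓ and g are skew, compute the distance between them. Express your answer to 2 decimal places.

Common perpendicular direction n = (-5, 1, -3) × (2, -4, -1) = (-13, -11, 18).
With w = (-3, 3, -2) − (-4, 7, -1) = (1, -4, -1), w · n = 13.
Distance = |w · n| / |n| = |13| / √614 ≈ 0.52.

0.52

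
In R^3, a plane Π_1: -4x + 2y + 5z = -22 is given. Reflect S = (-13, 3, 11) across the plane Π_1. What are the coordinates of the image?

λ = (n·S − d)/|n|² = (113 − (-22))/45 = 3.
Reflection = S − 2λn = (-13, 3, 11) − 6·(-4, 2, 5) = (11, -9, -19).

(11, -9, -19)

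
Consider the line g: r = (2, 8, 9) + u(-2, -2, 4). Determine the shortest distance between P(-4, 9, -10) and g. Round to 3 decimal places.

Taking (2, 8, 9) on g with direction v = (-2, -2, 4): w = P − (2, 8, 9) = (-6, 1, -19), and w × v = (-34, 62, 14).
Distance = |w × v| / |v| = √5196 / √24 ≈ 14.714.

14.714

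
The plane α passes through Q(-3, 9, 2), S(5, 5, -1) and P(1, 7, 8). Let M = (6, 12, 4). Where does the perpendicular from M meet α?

QS = (8, -4, -3), QP = (4, -2, 6); a normal to α is QS × QP = (-30, -60, 0).
Using Q: α has equation -30x - 60y = -450.
Foot = M − λn with λ = (n·M − d)/|n|² = (-900 − (-450))/4500 = -1/10.
Foot = (6, 12, 4) − (-1/10)·(-30, -60, 0) = (3, 6, 4).

(3, 6, 4)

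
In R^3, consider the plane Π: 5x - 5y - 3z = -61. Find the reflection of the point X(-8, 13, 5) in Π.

(2, 3, -1)

λ = (n·X − d)/|n|² = (-120 − (-61))/59 = -1.
Reflection = X − 2λn = (-8, 13, 5) − (-2)·(5, -5, -3) = (2, 3, -1).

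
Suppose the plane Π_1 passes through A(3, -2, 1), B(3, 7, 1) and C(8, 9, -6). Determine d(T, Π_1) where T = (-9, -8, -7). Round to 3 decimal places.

14.415

AB = (0, 9, 0), AC = (5, 11, -7); a normal to Π_1 is AB × AC = (-63, 0, -45).
Using A: Π_1 has equation -63x - 45z = -234.
n·T − d = (-63)·(-9) + (0)·(-8) + (-45)·(-7) − (-234) = 1116; |n| = √5994.
Distance = |1116| / √5994 = 1116/√5994 ≈ 14.415.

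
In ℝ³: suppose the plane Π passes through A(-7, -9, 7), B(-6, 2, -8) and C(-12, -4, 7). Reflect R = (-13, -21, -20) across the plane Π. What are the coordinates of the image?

(17, 9, 4)

AB = (1, 11, -15), AC = (-5, 5, 0); a normal to Π is AB × AC = (75, 75, 60).
Using A: Π has equation 75x + 75y + 60z = -780.
λ = (n·R − d)/|n|² = (-3750 − (-780))/14850 = -1/5.
Reflection = R − 2λn = (-13, -21, -20) − (-2/5)·(75, 75, 60) = (17, 9, 4).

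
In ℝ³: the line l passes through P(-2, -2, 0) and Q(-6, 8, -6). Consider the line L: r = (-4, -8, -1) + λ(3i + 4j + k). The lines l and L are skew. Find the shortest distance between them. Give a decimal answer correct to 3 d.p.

1.053

A direction vector for l is Q − P = (-4, 10, -6).
Common perpendicular direction n = (-4, 10, -6) × (3, 4, 1) = (34, -14, -46).
With w = (-4, -8, -1) − (-2, -2, 0) = (-2, -6, -1), w · n = 62.
Distance = |w · n| / |n| = |62| / √3468 ≈ 1.053.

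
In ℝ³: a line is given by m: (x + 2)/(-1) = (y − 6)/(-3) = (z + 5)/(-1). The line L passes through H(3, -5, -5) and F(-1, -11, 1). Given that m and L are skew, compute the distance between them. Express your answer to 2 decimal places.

m has direction (-1, -3, -1) through (-2, 6, -5).
A direction vector for L is F − H = (-4, -6, 6).
Common perpendicular direction n = (-1, -3, -1) × (-4, -6, 6) = (-24, 10, -6).
With w = (3, -5, -5) − (-2, 6, -5) = (5, -11, 0), w · n = -230.
Distance = |w · n| / |n| = |-230| / √712 ≈ 8.62.

8.62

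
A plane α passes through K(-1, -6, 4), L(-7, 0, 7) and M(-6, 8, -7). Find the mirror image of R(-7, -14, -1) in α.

KL = (-6, 6, 3), KM = (-5, 14, -11); a normal to α is KL × KM = (-108, -81, -54).
Using K: α has equation -108x - 81y - 54z = 378.
λ = (n·R − d)/|n|² = (1944 − 378)/21141 = 2/27.
Reflection = R − 2λn = (-7, -14, -1) − (4/27)·(-108, -81, -54) = (9, -2, 7).

(9, -2, 7)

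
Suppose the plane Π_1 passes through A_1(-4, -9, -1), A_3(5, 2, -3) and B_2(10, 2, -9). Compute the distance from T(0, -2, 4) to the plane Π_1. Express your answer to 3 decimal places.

2.393

A_1A_3 = (9, 11, -2), A_1B_2 = (14, 11, -8); a normal to Π_1 is A_1A_3 × A_1B_2 = (-66, 44, -55).
Using A_1: Π_1 has equation -66x + 44y - 55z = -77.
n·T − d = (-66)·(0) + (44)·(-2) + (-55)·(4) − (-77) = -231; |n| = √9317.
Distance = |-231| / √9317 = 231/√9317 ≈ 2.393.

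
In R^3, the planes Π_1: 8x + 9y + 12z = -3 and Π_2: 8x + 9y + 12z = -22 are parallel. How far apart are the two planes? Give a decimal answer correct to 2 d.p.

1.12

Same normal n = (8, 9, 12) with |n| = √289; distance = |-3 − (-22)| / |n| = 19/√289 ≈ 1.12.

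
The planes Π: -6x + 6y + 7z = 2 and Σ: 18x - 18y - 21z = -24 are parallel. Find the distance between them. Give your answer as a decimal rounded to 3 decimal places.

0.545

Rescale Σ by 1/(-3): -6x + 6y + 7z = 8. Then distance = |2 − 8| / √121 ≈ 0.545.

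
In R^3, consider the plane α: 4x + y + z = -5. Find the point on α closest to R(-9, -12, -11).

(3, -9, -8)

Foot = R − λn with λ = (n·R − d)/|n|² = (-59 − (-5))/18 = -3.
Foot = (-9, -12, -11) − (-3)·(4, 1, 1) = (3, -9, -8).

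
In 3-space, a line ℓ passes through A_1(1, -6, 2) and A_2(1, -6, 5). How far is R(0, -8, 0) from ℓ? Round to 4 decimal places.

A direction vector for ℓ is A_2 − A_1 = (0, 0, 3).
Taking (1, -6, 2) on ℓ with direction v = (0, 0, 3): w = R − (1, -6, 2) = (-1, -2, -2), and w × v = (-6, 3, 0).
Distance = |w × v| / |v| = √45 / √9 ≈ 2.2361.

2.2361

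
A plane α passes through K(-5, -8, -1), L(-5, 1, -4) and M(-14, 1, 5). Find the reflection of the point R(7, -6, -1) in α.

KL = (0, 9, -3), KM = (-9, 9, 6); a normal to α is KL × KM = (81, 27, 81).
Using K: α has equation 81x + 27y + 81z = -702.
λ = (n·R − d)/|n|² = (324 − (-702))/13851 = 2/27.
Reflection = R − 2λn = (7, -6, -1) − (4/27)·(81, 27, 81) = (-5, -10, -13).

(-5, -10, -13)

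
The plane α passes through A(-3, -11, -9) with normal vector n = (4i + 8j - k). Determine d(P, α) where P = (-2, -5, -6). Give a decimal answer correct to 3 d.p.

5.444

α: n·r = n·A gives 4x + 8y - z = -91.
n·P − d = (4)·(-2) + (8)·(-5) + (-1)·(-6) − (-91) = 49; |n| = √81.
Distance = |49| / √81 = 49/√81 ≈ 5.444.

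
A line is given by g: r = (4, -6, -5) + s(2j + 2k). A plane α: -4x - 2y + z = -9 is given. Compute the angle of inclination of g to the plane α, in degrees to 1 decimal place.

sin θ = |n·v| / (|n||v|) = |-2| / (√21 · √8) = 0.15430.
θ ≈ 8.9°.

8.9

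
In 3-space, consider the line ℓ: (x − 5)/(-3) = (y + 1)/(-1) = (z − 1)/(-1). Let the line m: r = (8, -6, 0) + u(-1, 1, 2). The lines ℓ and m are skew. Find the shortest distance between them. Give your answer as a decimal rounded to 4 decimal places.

4.1851

ℓ has direction (-3, -1, -1) through (5, -1, 1).
Common perpendicular direction n = (-3, -1, -1) × (-1, 1, 2) = (-1, 7, -4).
With w = (8, -6, 0) − (5, -1, 1) = (3, -5, -1), w · n = -34.
Distance = |w · n| / |n| = |-34| / √66 ≈ 4.1851.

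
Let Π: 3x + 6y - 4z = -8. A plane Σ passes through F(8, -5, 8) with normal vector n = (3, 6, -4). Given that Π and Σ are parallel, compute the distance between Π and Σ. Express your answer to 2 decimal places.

3.84

Σ: n·r = n·F gives 3x + 6y - 4z = -38.
Same normal n = (3, 6, -4) with |n| = √61; distance = |-8 − (-38)| / |n| = 30/√61 ≈ 3.84.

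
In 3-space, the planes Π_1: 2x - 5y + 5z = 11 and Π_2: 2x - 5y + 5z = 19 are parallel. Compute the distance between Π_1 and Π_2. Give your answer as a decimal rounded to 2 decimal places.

Same normal n = (2, -5, 5) with |n| = √54; distance = |11 − 19| / |n| = 8/√54 ≈ 1.09.

1.09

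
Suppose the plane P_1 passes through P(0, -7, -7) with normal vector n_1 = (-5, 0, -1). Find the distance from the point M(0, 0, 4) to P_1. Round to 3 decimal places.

2.157

P_1: n_1·r = n_1·P gives -5x - z = 7.
n·M − d = (-5)·(0) + (0)·(0) + (-1)·(4) − 7 = -11; |n| = √26.
Distance = |-11| / √26 = 11/√26 ≈ 2.157.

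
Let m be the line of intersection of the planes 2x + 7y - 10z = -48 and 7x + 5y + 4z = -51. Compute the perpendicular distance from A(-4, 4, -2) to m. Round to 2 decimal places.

Direction of m: (2, 7, -10) × (7, 5, 4) = (78, -78, -39).
A point on m: solving the two plane equations with x = -5 gives (-5, -4, 1).
Taking (-5, -4, 1) on m with direction v = (78, -78, -39): w = A − (-5, -4, 1) = (1, 8, -3), and w × v = (-546, -195, -702).
Distance = |w × v| / |v| = √828945 / √13689 ≈ 7.78.

7.78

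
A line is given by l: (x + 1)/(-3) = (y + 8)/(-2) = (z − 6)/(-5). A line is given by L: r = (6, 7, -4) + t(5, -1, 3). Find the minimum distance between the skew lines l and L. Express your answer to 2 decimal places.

l has direction (-3, -2, -5) through (-1, -8, 6).
Common perpendicular direction n = (-3, -2, -5) × (5, -1, 3) = (-11, -16, 13).
With w = (6, 7, -4) − (-1, -8, 6) = (7, 15, -10), w · n = -447.
Distance = |w · n| / |n| = |-447| / √546 ≈ 19.13.

19.13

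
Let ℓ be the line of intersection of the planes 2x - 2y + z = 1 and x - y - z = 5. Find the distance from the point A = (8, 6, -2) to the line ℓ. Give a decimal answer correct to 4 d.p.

Direction of ℓ: (2, -2, 1) × (1, -1, -1) = (3, 3, 0).
A point on ℓ: solving the two plane equations with x = 1 gives (1, -1, -3).
Taking (1, -1, -3) on ℓ with direction v = (3, 3, 0): w = A − (1, -1, -3) = (7, 7, 1), and w × v = (-3, 3, 0).
Distance = |w × v| / |v| = √18 / √18 ≈ 1.0000.

1.0000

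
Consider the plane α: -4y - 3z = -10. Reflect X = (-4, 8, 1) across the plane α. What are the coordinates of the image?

(-4, 0, -5)

λ = (n·X − d)/|n|² = (-35 − (-10))/25 = -1.
Reflection = X − 2λn = (-4, 8, 1) − (-2)·(0, -4, -3) = (-4, 0, -5).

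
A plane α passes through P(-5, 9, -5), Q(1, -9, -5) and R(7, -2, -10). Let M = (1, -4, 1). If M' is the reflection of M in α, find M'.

PQ = (6, -18, 0), PR = (12, -11, -5); a normal to α is PQ × PR = (90, 30, 150).
Using P: α has equation 90x + 30y + 150z = -930.
λ = (n·M − d)/|n|² = (120 − (-930))/31500 = 1/30.
Reflection = M − 2λn = (1, -4, 1) − (1/15)·(90, 30, 150) = (-5, -6, -9).

(-5, -6, -9)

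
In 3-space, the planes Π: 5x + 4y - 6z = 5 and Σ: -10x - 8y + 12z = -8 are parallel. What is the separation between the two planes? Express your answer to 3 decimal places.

Rescale Σ by 1/(-2): 5x + 4y - 6z = 4. Then distance = |5 − 4| / √77 ≈ 0.114.

0.114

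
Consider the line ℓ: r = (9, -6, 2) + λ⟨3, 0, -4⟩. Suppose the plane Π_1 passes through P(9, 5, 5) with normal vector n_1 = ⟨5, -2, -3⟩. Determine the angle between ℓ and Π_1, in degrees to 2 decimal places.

Π_1: n_1·r = n_1·P gives 5x - 2y - 3z = 20.
sin θ = |n·v| / (|n||v|) = |27| / (√38 · √25) = 0.87600.
θ ≈ 61.16°.

61.16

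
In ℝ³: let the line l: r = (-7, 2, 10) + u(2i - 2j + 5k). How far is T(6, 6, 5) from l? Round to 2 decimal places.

Taking (-7, 2, 10) on l with direction v = (2, -2, 5): w = T − (-7, 2, 10) = (13, 4, -5), and w × v = (10, -75, -34).
Distance = |w × v| / |v| = √6881 / √33 ≈ 14.44.

14.44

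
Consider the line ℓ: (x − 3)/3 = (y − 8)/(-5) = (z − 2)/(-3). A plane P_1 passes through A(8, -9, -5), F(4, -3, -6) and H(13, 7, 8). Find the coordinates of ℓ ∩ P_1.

ℓ has direction (3, -5, -3) through (3, 8, 2).
AF = (-4, 6, -1), AH = (5, 16, 13); a normal to P_1 is AF × AH = (94, 47, -94).
Using A: P_1 has equation 94x + 47y - 94z = 799.
Substitute r = (3, 8, 2) + t(3, -5, -3) into the plane: 470 + 329t = 799, so t = 1.
Intersection: (3, 8, 2) + 1·(3, -5, -3) = (6, 3, -1).

(6, 3, -1)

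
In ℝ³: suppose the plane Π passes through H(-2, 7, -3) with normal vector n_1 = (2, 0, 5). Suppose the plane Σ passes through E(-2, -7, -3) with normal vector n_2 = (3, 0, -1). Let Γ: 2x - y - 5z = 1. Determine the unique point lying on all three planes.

Π: n_1·r = n_1·H gives 2x + 5z = -19.
Σ: n_2·r = n_2·E gives 3x - z = -3.
Solving the 3×3 linear system 2x + 5z = -19, 3x - z = -3, 2x - y - 5z = 1 (e.g. by elimination or Cramer's rule, determinant = -17) gives (-2, 10, -3).

(-2, 10, -3)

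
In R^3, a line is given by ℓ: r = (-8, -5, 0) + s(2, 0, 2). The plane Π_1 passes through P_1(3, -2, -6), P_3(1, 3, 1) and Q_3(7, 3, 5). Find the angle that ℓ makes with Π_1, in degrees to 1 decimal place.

6.6

P_1P_3 = (-2, 5, 7), P_1Q_3 = (4, 5, 11); a normal to Π_1 is P_1P_3 × P_1Q_3 = (20, 50, -30).
Using P_1: Π_1 has equation 20x + 50y - 30z = 140.
sin θ = |n·v| / (|n||v|) = |-20| / (√3800 · √8) = 0.11471.
θ ≈ 6.6°.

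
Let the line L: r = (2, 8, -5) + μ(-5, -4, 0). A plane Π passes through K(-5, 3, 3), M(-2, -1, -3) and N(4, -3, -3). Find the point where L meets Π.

(-8, 0, -5)

KM = (3, -4, -6), KN = (9, -6, -6); a normal to Π is KM × KN = (-12, -36, 18).
Using K: Π has equation -12x - 36y + 18z = 6.
Substitute r = (2, 8, -5) + t(-5, -4, 0) into the plane: -402 + 204t = 6, so t = 2.
Intersection: (2, 8, -5) + 2·(-5, -4, 0) = (-8, 0, -5).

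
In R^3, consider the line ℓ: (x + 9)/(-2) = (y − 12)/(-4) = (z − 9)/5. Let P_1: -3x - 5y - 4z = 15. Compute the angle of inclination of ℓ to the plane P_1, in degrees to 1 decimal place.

7.3

ℓ has direction (-2, -4, 5) through (-9, 12, 9).
sin θ = |n·v| / (|n||v|) = |6| / (√50 · √45) = 0.12649.
θ ≈ 7.3°.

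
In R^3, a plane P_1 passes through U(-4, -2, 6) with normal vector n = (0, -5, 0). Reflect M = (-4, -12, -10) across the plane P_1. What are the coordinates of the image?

(-4, 8, -10)

P_1: n·r = n·U gives -5y = 10.
λ = (n·M − d)/|n|² = (60 − 10)/25 = 2.
Reflection = M − 2λn = (-4, -12, -10) − 4·(0, -5, 0) = (-4, 8, -10).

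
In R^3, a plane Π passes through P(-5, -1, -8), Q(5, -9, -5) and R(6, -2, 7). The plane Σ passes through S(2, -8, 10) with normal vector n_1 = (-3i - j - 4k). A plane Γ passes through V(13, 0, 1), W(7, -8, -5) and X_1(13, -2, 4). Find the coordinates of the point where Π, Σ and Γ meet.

PQ = (10, -8, 3), PR = (11, -1, 15); a normal to Π is PQ × PR = (-117, -117, 78).
Using P: Π has equation -117x - 117y + 78z = 78.
Σ: n_1·r = n_1·S gives -3x - y - 4z = -38.
VW = (-6, -8, -6), VX_1 = (0, -2, 3); a normal to Γ is VW × VX_1 = (-36, 18, 12).
Using V: Γ has equation -36x + 18y + 12z = -456.
Solving the 3×3 linear system -117x - 117y + 78z = 78, -3x - y - 4z = -38, -36x + 18y + 12z = -456 (e.g. by elimination or Cramer's rule, determinant = -35100) gives (10, -8, 4).

(10, -8, 4)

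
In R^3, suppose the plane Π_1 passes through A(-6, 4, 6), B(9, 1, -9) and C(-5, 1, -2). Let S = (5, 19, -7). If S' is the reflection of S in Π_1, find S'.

AB = (15, -3, -15), AC = (1, -3, -8); a normal to Π_1 is AB × AC = (-21, 105, -42).
Using A: Π_1 has equation -21x + 105y - 42z = 294.
λ = (n·S − d)/|n|² = (2184 − 294)/13230 = 1/7.
Reflection = S − 2λn = (5, 19, -7) − (2/7)·(-21, 105, -42) = (11, -11, 5).

(11, -11, 5)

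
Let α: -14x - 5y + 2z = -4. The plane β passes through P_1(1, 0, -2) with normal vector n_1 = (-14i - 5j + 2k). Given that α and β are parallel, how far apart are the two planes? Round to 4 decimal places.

β: n_1·r = n_1·P_1 gives -14x - 5y + 2z = -18.
Same normal n = (-14, -5, 2) with |n| = √225; distance = |-4 − (-18)| / |n| = 14/√225 ≈ 0.9333.

0.9333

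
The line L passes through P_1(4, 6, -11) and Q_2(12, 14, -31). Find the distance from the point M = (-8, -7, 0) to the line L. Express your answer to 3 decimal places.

A direction vector for L is Q_2 − P_1 = (8, 8, -20).
Taking (4, 6, -11) on L with direction v = (8, 8, -20): w = M − (4, 6, -11) = (-12, -13, 11), and w × v = (172, -152, 8).
Distance = |w × v| / |v| = √52752 / √528 ≈ 9.995.

9.995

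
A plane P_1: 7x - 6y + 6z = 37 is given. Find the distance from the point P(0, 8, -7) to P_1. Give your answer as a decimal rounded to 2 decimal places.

11.55

n·P − d = (7)·(0) + (-6)·(8) + (6)·(-7) − 37 = -127; |n| = √121.
Distance = |-127| / √121 = 127/√121 ≈ 11.55.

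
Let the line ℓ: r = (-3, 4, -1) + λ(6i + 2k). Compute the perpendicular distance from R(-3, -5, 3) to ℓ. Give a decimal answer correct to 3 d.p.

9.767

Taking (-3, 4, -1) on ℓ with direction v = (6, 0, 2): w = R − (-3, 4, -1) = (0, -9, 4), and w × v = (-18, 24, 54).
Distance = |w × v| / |v| = √3816 / √40 ≈ 9.767.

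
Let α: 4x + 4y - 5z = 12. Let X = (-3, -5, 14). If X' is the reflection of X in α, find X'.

λ = (n·X − d)/|n|² = (-102 − 12)/57 = -2.
Reflection = X − 2λn = (-3, -5, 14) − (-4)·(4, 4, -5) = (13, 11, -6).

(13, 11, -6)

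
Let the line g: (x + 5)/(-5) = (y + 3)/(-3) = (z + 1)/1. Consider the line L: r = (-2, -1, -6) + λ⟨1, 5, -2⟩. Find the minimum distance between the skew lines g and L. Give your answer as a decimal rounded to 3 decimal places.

3.993

g has direction (-5, -3, 1) through (-5, -3, -1).
Common perpendicular direction n = (-5, -3, 1) × (1, 5, -2) = (1, -9, -22).
With w = (-2, -1, -6) − (-5, -3, -1) = (3, 2, -5), w · n = 95.
Distance = |w · n| / |n| = |95| / √566 ≈ 3.993.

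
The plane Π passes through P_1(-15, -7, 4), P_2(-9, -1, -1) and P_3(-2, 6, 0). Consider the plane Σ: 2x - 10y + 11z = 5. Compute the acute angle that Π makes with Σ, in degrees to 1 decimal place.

P_1P_2 = (6, 6, -5), P_1P_3 = (13, 13, -4); a normal to Π is P_1P_2 × P_1P_3 = (41, -41, 0).
Using P_1: Π has equation 41x - 41y = -328.
cos θ = |n₁·n₂| / (|n₁||n₂|) = |492| / (√3362 · √225).
θ = arccos(0.56569) ≈ 55.6°.

55.6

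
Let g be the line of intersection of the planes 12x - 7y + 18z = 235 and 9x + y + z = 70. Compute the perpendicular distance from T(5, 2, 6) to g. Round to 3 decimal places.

3.569

Direction of g: (12, -7, 18) × (9, 1, 1) = (-25, 150, 75).
A point on g: solving the two plane equations with x = 8 gives (8, -7, 5).
Taking (8, -7, 5) on g with direction v = (-25, 150, 75): w = T − (8, -7, 5) = (-3, 9, 1), and w × v = (525, 200, -225).
Distance = |w × v| / |v| = √366250 / √28750 ≈ 3.569.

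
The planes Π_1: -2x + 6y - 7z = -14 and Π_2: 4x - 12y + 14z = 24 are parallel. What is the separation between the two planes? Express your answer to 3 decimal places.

0.212

Rescale Π_2 by 1/(-2): -2x + 6y - 7z = -12. Then distance = |-14 − (-12)| / √89 ≈ 0.212.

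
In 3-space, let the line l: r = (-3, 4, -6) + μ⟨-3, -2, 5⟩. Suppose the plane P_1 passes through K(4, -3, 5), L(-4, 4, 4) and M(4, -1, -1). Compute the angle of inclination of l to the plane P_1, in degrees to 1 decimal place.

KL = (-8, 7, -1), KM = (0, 2, -6); a normal to P_1 is KL × KM = (-40, -48, -16).
Using K: P_1 has equation -40x - 48y - 16z = -96.
sin θ = |n·v| / (|n||v|) = |136| / (√4160 · √38) = 0.34206.
θ ≈ 20.0°.

20.0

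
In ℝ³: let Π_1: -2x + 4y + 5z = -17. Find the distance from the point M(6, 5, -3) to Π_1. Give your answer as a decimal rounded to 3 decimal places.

n·M − d = (-2)·(6) + (4)·(5) + (5)·(-3) − (-17) = 10; |n| = √45.
Distance = |10| / √45 = 10/√45 ≈ 1.491.

1.491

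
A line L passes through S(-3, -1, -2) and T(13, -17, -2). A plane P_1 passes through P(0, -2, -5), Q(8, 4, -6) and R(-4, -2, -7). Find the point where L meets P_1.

(1, -5, -2)

A direction vector for L is T − S = (16, -16, 0).
PQ = (8, 6, -1), PR = (-4, 0, -2); a normal to P_1 is PQ × PR = (-12, 20, 24).
Using P: P_1 has equation -12x + 20y + 24z = -160.
Substitute r = (-3, -1, -2) + t(16, -16, 0) into the plane: -32 + (-512)t = -160, so t = 1/4.
Intersection: (-3, -1, -2) + (1/4)·(16, -16, 0) = (1, -5, -2).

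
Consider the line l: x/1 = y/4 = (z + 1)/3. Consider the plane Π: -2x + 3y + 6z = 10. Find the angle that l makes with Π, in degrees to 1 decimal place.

l has direction (1, 4, 3) through (0, 0, -1).
sin θ = |n·v| / (|n||v|) = |28| / (√49 · √26) = 0.78446.
θ ≈ 51.7°.

51.7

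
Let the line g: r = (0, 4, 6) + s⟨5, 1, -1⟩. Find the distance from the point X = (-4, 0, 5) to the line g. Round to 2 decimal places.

Taking (0, 4, 6) on g with direction v = (5, 1, -1): w = X − (0, 4, 6) = (-4, -4, -1), and w × v = (5, -9, 16).
Distance = |w × v| / |v| = √362 / √27 ≈ 3.66.

3.66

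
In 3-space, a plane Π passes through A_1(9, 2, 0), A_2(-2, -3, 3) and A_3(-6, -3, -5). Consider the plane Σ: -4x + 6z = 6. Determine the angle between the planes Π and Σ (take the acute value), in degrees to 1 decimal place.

A_1A_2 = (-11, -5, 3), A_1A_3 = (-15, -5, -5); a normal to Π is A_1A_2 × A_1A_3 = (40, -100, -20).
Using A_1: Π has equation 40x - 100y - 20z = 160.
cos θ = |n₁·n₂| / (|n₁||n₂|) = |-280| / (√12000 · √52).
θ = arccos(0.35446) ≈ 69.2°.

69.2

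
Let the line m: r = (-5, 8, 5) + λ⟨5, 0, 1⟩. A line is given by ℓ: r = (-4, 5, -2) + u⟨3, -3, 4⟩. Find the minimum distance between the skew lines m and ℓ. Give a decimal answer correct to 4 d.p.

Common perpendicular direction n = (5, 0, 1) × (3, -3, 4) = (3, -17, -15).
With w = (-4, 5, -2) − (-5, 8, 5) = (1, -3, -7), w · n = 159.
Distance = |w · n| / |n| = |159| / √523 ≈ 6.9526.

6.9526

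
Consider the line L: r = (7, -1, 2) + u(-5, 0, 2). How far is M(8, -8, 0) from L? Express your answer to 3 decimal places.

7.156

Taking (7, -1, 2) on L with direction v = (-5, 0, 2): w = M − (7, -1, 2) = (1, -7, -2), and w × v = (-14, 8, -35).
Distance = |w × v| / |v| = √1485 / √29 ≈ 7.156.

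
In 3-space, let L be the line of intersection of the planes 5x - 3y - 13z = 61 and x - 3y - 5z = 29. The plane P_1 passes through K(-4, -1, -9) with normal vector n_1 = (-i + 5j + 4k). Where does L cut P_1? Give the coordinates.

(4, -5, -2)

Direction of L: (5, -3, -13) × (1, -3, -5) = (-24, 12, -12).
A point on L: solving the two plane equations with x = 6 gives (6, -6, -1).
P_1: n_1·r = n_1·K gives -x + 5y + 4z = -37.
Substitute r = (6, -6, -1) + t(-24, 12, -12) into the plane: -40 + 36t = -37, so t = 1/12.
Intersection: (6, -6, -1) + (1/12)·(-24, 12, -12) = (4, -5, -2).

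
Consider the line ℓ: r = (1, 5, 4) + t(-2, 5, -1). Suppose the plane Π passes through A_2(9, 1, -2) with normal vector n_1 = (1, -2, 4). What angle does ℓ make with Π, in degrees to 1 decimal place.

Π: n_1·r = n_1·A_2 gives x - 2y + 4z = -1.
sin θ = |n·v| / (|n||v|) = |-16| / (√21 · √30) = 0.63746.
θ ≈ 39.6°.

39.6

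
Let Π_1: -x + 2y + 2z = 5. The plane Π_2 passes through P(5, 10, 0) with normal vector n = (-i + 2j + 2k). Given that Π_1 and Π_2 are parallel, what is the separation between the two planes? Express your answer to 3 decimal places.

Π_2: n·r = n·P gives -x + 2y + 2z = 15.
Same normal n = (-1, 2, 2) with |n| = √9; distance = |5 − 15| / |n| = 10/√9 ≈ 3.333.

3.333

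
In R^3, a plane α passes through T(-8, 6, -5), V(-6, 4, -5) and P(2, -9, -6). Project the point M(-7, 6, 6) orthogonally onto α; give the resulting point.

TV = (2, -2, 0), TP = (10, -15, -1); a normal to α is TV × TP = (2, 2, -10).
Using T: α has equation 2x + 2y - 10z = 46.
Foot = M − λn with λ = (n·M − d)/|n|² = (-62 − 46)/108 = -1.
Foot = (-7, 6, 6) − (-1)·(2, 2, -10) = (-5, 8, -4).

(-5, 8, -4)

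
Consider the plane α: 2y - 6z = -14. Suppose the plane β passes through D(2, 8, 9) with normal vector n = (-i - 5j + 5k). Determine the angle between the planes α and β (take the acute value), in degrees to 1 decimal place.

β: n·r = n·D gives -x - 5y + 5z = 3.
cos θ = |n₁·n₂| / (|n₁||n₂|) = |-40| / (√40 · √51).
θ = arccos(0.88561) ≈ 27.7°.

27.7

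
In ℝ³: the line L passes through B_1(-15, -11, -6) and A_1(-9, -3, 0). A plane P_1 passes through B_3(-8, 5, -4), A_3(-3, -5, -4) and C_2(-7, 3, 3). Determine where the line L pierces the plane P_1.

A direction vector for L is A_1 − B_1 = (6, 8, 6).
B_3A_3 = (5, -10, 0), B_3C_2 = (1, -2, 7); a normal to P_1 is B_3A_3 × B_3C_2 = (-70, -35, 0).
Using B_3: P_1 has equation -70x - 35y = 385.
Substitute r = (-15, -11, -6) + t(6, 8, 6) into the plane: 1435 + (-700)t = 385, so t = 3/2.
Intersection: (-15, -11, -6) + (3/2)·(6, 8, 6) = (-6, 1, 3).

(-6, 1, 3)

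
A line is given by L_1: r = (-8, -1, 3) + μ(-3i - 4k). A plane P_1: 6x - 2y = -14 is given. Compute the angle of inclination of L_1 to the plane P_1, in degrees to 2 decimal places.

34.70

sin θ = |n·v| / (|n||v|) = |-18| / (√40 · √25) = 0.56921.
θ ≈ 34.70°.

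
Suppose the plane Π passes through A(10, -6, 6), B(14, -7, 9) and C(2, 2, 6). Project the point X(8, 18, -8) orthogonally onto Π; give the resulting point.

(-4, 6, 4)

AB = (4, -1, 3), AC = (-8, 8, 0); a normal to Π is AB × AC = (-24, -24, 24).
Using A: Π has equation -24x - 24y + 24z = 48.
Foot = X − λn with λ = (n·X − d)/|n|² = (-816 − 48)/1728 = -1/2.
Foot = (8, 18, -8) − (-1/2)·(-24, -24, 24) = (-4, 6, 4).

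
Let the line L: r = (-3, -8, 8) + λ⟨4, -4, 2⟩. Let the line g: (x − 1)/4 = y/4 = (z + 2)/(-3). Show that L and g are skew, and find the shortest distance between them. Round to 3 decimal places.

g has direction (4, 4, -3) through (1, 0, -2).
Common perpendicular direction n = (4, -4, 2) × (4, 4, -3) = (4, 20, 32).
With w = (1, 0, -2) − (-3, -8, 8) = (4, 8, -10), w · n = -144.
Since n ≠ 0 the lines are not parallel, and w · n = -144 ≠ 0 so they do not intersect; hence they are skew.
Distance = |w · n| / |n| = |-144| / √1440 ≈ 3.795.

3.795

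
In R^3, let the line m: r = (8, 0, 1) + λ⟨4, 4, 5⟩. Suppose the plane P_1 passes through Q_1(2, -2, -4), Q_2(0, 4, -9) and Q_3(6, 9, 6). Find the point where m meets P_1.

Q_1Q_2 = (-2, 6, -5), Q_1Q_3 = (4, 11, 10); a normal to P_1 is Q_1Q_2 × Q_1Q_3 = (115, 0, -46).
Using Q_1: P_1 has equation 115x - 46z = 414.
Substitute r = (8, 0, 1) + t(4, 4, 5) into the plane: 874 + 230t = 414, so t = -2.
Intersection: (8, 0, 1) + (-2)·(4, 4, 5) = (0, -8, -9).

(0, -8, -9)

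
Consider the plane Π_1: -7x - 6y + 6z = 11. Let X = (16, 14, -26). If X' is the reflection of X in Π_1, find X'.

(-26, -22, 10)

λ = (n·X − d)/|n|² = (-352 − 11)/121 = -3.
Reflection = X − 2λn = (16, 14, -26) − (-6)·(-7, -6, 6) = (-26, -22, 10).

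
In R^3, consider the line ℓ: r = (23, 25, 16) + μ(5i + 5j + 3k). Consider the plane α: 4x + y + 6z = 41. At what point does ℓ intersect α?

Substitute r = (23, 25, 16) + t(5, 5, 3) into the plane: 213 + 43t = 41, so t = -4.
Intersection: (23, 25, 16) + (-4)·(5, 5, 3) = (3, 5, 4).

(3, 5, 4)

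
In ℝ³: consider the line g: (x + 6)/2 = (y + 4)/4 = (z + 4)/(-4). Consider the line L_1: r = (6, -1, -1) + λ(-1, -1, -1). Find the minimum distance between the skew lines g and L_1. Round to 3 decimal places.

g has direction (2, 4, -4) through (-6, -4, -4).
Common perpendicular direction n = (2, 4, -4) × (-1, -1, -1) = (-8, 6, 2).
With w = (6, -1, -1) − (-6, -4, -4) = (12, 3, 3), w · n = -72.
Distance = |w · n| / |n| = |-72| / √104 ≈ 7.060.

7.060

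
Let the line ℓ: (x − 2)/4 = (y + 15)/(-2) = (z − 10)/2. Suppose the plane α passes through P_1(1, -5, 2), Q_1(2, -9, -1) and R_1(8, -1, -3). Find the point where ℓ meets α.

ℓ has direction (4, -2, 2) through (2, -15, 10).
P_1Q_1 = (1, -4, -3), P_1R_1 = (7, 4, -5); a normal to α is P_1Q_1 × P_1R_1 = (32, -16, 32).
Using P_1: α has equation 32x - 16y + 32z = 176.
Substitute r = (2, -15, 10) + t(4, -2, 2) into the plane: 624 + 224t = 176, so t = -2.
Intersection: (2, -15, 10) + (-2)·(4, -2, 2) = (-6, -11, 6).

(-6, -11, 6)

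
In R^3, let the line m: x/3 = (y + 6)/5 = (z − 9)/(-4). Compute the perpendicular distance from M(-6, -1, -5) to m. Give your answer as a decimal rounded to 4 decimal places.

m has direction (3, 5, -4) through (0, -6, 9).
Taking (0, -6, 9) on m with direction v = (3, 5, -4): w = M − (0, -6, 9) = (-6, 5, -14), and w × v = (50, -66, -45).
Distance = |w × v| / |v| = √8881 / √50 ≈ 13.3274.

13.3274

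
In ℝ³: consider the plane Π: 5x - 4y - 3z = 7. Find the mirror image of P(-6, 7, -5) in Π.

λ = (n·P − d)/|n|² = (-43 − 7)/50 = -1.
Reflection = P − 2λn = (-6, 7, -5) − (-2)·(5, -4, -3) = (4, -1, -11).

(4, -1, -11)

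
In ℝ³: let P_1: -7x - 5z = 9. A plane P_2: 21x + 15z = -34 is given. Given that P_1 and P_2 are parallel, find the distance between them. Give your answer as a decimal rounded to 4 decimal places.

Rescale P_2 by 1/(-3): -7x - 5z = 34/3. Then distance = |9 − (34/3)| / √74 ≈ 0.2712.

0.2712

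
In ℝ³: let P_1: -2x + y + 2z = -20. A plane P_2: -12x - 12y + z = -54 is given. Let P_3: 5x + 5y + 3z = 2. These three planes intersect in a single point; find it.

(4, 0, -6)

Solving the 3×3 linear system -2x + y + 2z = -20, -12x - 12y + z = -54, 5x + 5y + 3z = 2 (e.g. by elimination or Cramer's rule, determinant = 123) gives (4, 0, -6).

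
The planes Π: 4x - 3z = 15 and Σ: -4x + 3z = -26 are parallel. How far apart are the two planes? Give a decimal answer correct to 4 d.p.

Rescale Σ by 1/(-1): 4x - 3z = 26. Then distance = |15 − 26| / √25 ≈ 2.2000.

2.2000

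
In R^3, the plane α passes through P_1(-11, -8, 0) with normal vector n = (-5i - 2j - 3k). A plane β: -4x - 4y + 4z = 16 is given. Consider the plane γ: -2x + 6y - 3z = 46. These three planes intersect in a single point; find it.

(-11, 1, -6)

α: n·r = n·P_1 gives -5x - 2y - 3z = 71.
Solving the 3×3 linear system -5x - 2y - 3z = 71, -4x - 4y + 4z = 16, -2x + 6y - 3z = 46 (e.g. by elimination or Cramer's rule, determinant = 196) gives (-11, 1, -6).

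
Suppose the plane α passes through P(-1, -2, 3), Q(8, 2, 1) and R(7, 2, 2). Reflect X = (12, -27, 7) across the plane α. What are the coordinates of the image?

PQ = (9, 4, -2), PR = (8, 4, -1); a normal to α is PQ × PR = (4, -7, 4).
Using P: α has equation 4x - 7y + 4z = 22.
λ = (n·X − d)/|n|² = (265 − 22)/81 = 3.
Reflection = X − 2λn = (12, -27, 7) − 6·(4, -7, 4) = (-12, 15, -17).

(-12, 15, -17)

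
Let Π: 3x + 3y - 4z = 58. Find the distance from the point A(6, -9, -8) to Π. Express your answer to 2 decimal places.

n·A − d = (3)·(6) + (3)·(-9) + (-4)·(-8) − 58 = -35; |n| = √34.
Distance = |-35| / √34 = 35/√34 ≈ 6.00.

6.00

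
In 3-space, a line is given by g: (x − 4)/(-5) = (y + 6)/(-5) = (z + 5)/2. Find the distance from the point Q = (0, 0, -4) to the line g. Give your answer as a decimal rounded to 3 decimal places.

7.198

g has direction (-5, -5, 2) through (4, -6, -5).
Taking (4, -6, -5) on g with direction v = (-5, -5, 2): w = Q − (4, -6, -5) = (-4, 6, 1), and w × v = (17, 3, 50).
Distance = |w × v| / |v| = √2798 / √54 ≈ 7.198.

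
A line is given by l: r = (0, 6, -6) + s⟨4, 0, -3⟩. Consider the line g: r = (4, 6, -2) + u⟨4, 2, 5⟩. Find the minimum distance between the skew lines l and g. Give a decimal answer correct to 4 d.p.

1.6703

Common perpendicular direction n = (4, 0, -3) × (4, 2, 5) = (6, -32, 8).
With w = (4, 6, -2) − (0, 6, -6) = (4, 0, 4), w · n = 56.
Distance = |w · n| / |n| = |56| / √1124 ≈ 1.6703.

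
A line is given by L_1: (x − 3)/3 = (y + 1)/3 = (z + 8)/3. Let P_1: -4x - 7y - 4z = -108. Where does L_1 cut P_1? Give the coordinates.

L_1 has direction (3, 3, 3) through (3, -1, -8).
Substitute r = (3, -1, -8) + t(3, 3, 3) into the plane: 27 + (-45)t = -108, so t = 3.
Intersection: (3, -1, -8) + 3·(3, 3, 3) = (12, 8, 1).

(12, 8, 1)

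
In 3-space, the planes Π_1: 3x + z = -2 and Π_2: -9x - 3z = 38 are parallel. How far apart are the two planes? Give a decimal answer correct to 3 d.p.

Rescale Π_2 by 1/(-3): 3x + z = -38/3. Then distance = |-2 − (-38/3)| / √10 ≈ 3.373.

3.373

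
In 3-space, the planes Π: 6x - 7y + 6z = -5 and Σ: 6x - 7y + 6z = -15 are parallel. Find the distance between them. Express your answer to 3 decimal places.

0.909

Same normal n = (6, -7, 6) with |n| = √121; distance = |-5 − (-15)| / |n| = 10/√121 ≈ 0.909.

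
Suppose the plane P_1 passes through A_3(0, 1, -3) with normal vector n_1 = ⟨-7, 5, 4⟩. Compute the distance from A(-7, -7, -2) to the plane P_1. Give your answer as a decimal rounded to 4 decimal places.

P_1: n_1·r = n_1·A_3 gives -7x + 5y + 4z = -7.
n·A − d = (-7)·(-7) + (5)·(-7) + (4)·(-2) − (-7) = 13; |n| = √90.
Distance = |13| / √90 = 13/√90 ≈ 1.3703.

1.3703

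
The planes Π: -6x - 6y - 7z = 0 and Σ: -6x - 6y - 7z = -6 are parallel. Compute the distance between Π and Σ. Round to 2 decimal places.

Same normal n = (-6, -6, -7) with |n| = √121; distance = |0 − (-6)| / |n| = 6/√121 ≈ 0.55.

0.55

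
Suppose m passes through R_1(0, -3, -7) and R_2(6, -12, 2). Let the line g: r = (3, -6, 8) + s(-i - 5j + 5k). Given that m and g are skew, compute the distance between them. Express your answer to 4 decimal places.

A direction vector for m is R_2 − R_1 = (6, -9, 9).
Common perpendicular direction n = (6, -9, 9) × (-1, -5, 5) = (0, -39, -39).
With w = (3, -6, 8) − (0, -3, -7) = (3, -3, 15), w · n = -468.
Distance = |w · n| / |n| = |-468| / √3042 ≈ 8.4853.

8.4853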